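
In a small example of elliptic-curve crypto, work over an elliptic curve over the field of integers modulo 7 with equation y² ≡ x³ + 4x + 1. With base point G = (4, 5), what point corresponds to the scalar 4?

Repeated addition: build up to 4G.
2G: tangent at (4, 5): λ = (3·4² + 4)/(2·5) ≡ 3/3. 3⁻¹ ≡ 5 (mod 7) since 3·5 = 15 ≡ 1, so λ ≡ 3·5 ≡ 1.
  x = λ² - 4 - 4 = 1 - 8 ≡ 0; y = λ·(4 - 0) - 5 ≡ 6. → (0, 6)
3G: (0, 6) + (4, 5). λ = (5 - 6)/(4 - 0) ≡ 6/4 mod 7. 4⁻¹ ≡ 2 (mod 7), so λ ≡ 5.
  x = λ² - 0 - 4 = 25 - 4 ≡ 0; y = λ·(0 - 0) - 6 ≡ 1. → (0, 1)
4G: (0, 1) + (4, 5). λ = (5 - 1)/(4 - 0) ≡ 4/4 mod 7. 4⁻¹ ≡ 2 (mod 7) since 4·2 = 8 ≡ 1, so λ ≡ 1.
  x = λ² - 0 - 4 = 1 - 4 ≡ 4; y = λ·(0 - 4) - 1 ≡ 2. → (4, 2)

(4, 2)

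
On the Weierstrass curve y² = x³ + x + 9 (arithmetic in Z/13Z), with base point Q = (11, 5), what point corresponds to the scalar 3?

Repeated addition: build up to 3Q.
2Q: tangent at (11, 5): λ = (3·11² + 1)/(2·5) ≡ 0/10. 10⁻¹ ≡ 4 (mod 13), so λ ≡ 0·4 ≡ 0.
  x = λ² - 11 - 11 = 0 - 22 ≡ 4; y = λ·(11 - 4) - 5 ≡ 8. → (4, 8)
3Q: (4, 8) + (11, 5). λ = (5 - 8)/(11 - 4) ≡ 10/7 mod 13. 7⁻¹ ≡ 2 (mod 13), so λ ≡ 7.
  x = λ² - 4 - 11 = 49 - 15 ≡ 8; y = λ·(4 - 8) - 8 ≡ 3. → (8, 3)

(8, 3)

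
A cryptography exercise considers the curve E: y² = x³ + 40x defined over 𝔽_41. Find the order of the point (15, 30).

2P: tangent at (15, 30): λ = (3·15² + 40)/(2·30) ≡ 18/19. 19⁻¹ ≡ 13 (mod 41) since 19·13 = 247 ≡ 1, so λ ≡ 18·13 ≡ 29.
  x = λ² - 15 - 15 = 841 - 30 ≡ 32; y = λ·(15 - 32) - 30 ≡ 10. → (32, 10)
3P: (32, 10) + (15, 30). λ = (30 - 10)/(15 - 32) ≡ 20/24 mod 41. 24⁻¹ ≡ 12 (mod 41), so λ ≡ 35.
  x = λ² - 32 - 15 = 1225 - 47 ≡ 30; y = λ·(32 - 30) - 10 ≡ 19. → (30, 19)
4P: (30, 19) + (15, 30). λ = (30 - 19)/(15 - 30) ≡ 11/26 mod 41. 26⁻¹ ≡ 30 (mod 41) since 26·30 = 780 ≡ 1, so λ ≡ 2.
  x = λ² - 30 - 15 = 4 - 45 ≡ 0; y = λ·(30 - 0) - 19 ≡ 0. → (0, 0)
5P: (0, 0) + (15, 30). λ = (30 - 0)/(15 - 0) ≡ 30/15 mod 41. 15⁻¹ ≡ 11 (mod 41), so λ ≡ 2.
  x = λ² - 0 - 15 = 4 - 15 ≡ 30; y = λ·(0 - 30) - 0 ≡ 22. → (30, 22)
6P: (30, 22) + (15, 30). λ = (30 - 22)/(15 - 30) ≡ 8/26 mod 41. 26⁻¹ ≡ 30 (mod 41) since 26·30 = 780 ≡ 1, so λ ≡ 35.
  x = λ² - 30 - 15 = 1225 - 45 ≡ 32; y = λ·(30 - 32) - 22 ≡ 31. → (32, 31)
7P: (32, 31) + (15, 30). λ = (30 - 31)/(15 - 32) ≡ 40/24 mod 41. 24⁻¹ ≡ 12 (mod 41) since 24·12 = 288 ≡ 1, so λ ≡ 29.
  x = λ² - 32 - 15 = 841 - 47 ≡ 15; y = λ·(32 - 15) - 31 ≡ 11. → (15, 11)
8P: (15, 11) + (15, 30): same x and y₁ ≡ -y₂, so the sum is 𝒪.
8P = 𝒪, so the order is 8.

8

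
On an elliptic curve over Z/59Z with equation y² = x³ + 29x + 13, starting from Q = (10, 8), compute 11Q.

(36, 49)

Double-and-add on 11 = (1011)₂. Start with Q = (10, 8) for the leading 1-bit.
double: tangent at (10, 8): λ = (3·10² + 29)/(2·8) ≡ 34/16. 16⁻¹ ≡ 48 (mod 59) since 16·48 = 768 ≡ 1, so λ ≡ 34·48 ≡ 39.
  x = λ² - 10 - 10 = 1521 - 20 ≡ 26; y = λ·(10 - 26) - 8 ≡ 17. → (26, 17)
double: tangent at (26, 17): λ = (3·26² + 29)/(2·17) ≡ 51/34. 34⁻¹ ≡ 33 (mod 59) since 34·33 = 1122 ≡ 1, so λ ≡ 51·33 ≡ 31.
  x = λ² - 26 - 26 = 961 - 52 ≡ 24; y = λ·(26 - 24) - 17 ≡ 45. → (24, 45)
add Q: (24, 45) + (10, 8). λ = (8 - 45)/(10 - 24) ≡ 22/45 mod 59. 45⁻¹ ≡ 21 (mod 59), so λ ≡ 49.
  x = λ² - 24 - 10 = 2401 - 34 ≡ 7; y = λ·(24 - 7) - 45 ≡ 21. → (7, 21)
double: tangent at (7, 21): λ = (3·7² + 29)/(2·21) ≡ 58/42. 42⁻¹ ≡ 52 (mod 59) since 42·52 = 2184 ≡ 1, so λ ≡ 58·52 ≡ 7.
  x = λ² - 7 - 7 = 49 - 14 ≡ 35; y = λ·(7 - 35) - 21 ≡ 19. → (35, 19)
add Q: (35, 19) + (10, 8). λ = (8 - 19)/(10 - 35) ≡ 48/34 mod 59. 34⁻¹ ≡ 33 (mod 59), so λ ≡ 50.
  x = λ² - 35 - 10 = 2500 - 45 ≡ 36; y = λ·(35 - 36) - 19 ≡ 49. → (36, 49)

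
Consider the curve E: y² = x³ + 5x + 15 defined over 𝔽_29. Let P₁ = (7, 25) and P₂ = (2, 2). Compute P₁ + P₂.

(11, 3)

(7, 25) + (2, 2). λ = (2 - 25)/(2 - 7) ≡ 6/24 mod 29. 24⁻¹ ≡ 23 (mod 29) since 24·23 = 552 ≡ 1, so λ ≡ 22.
  x = λ² - 7 - 2 = 484 - 9 ≡ 11; y = λ·(7 - 11) - 25 ≡ 3. → (11, 3)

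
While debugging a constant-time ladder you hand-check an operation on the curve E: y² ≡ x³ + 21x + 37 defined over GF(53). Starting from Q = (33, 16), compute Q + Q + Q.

(1, 18)

Repeated addition: build up to 3Q.
2Q: tangent at (33, 16): λ = (3·33² + 21)/(2·16) ≡ 2/32. 32⁻¹ ≡ 5 (mod 53), so λ ≡ 2·5 ≡ 10.
  x = λ² - 33 - 33 = 100 - 66 ≡ 34; y = λ·(33 - 34) - 16 ≡ 27. → (34, 27)
3Q: (34, 27) + (33, 16). λ = (16 - 27)/(33 - 34) ≡ 42/52 mod 53. 52⁻¹ ≡ 52 (mod 53), so λ ≡ 11.
  x = λ² - 34 - 33 = 121 - 67 ≡ 1; y = λ·(34 - 1) - 27 ≡ 18. → (1, 18)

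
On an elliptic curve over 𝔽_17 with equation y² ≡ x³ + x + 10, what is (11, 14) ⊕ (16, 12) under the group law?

(11, 14) + (16, 12). λ = (12 - 14)/(16 - 11) ≡ 15/5 mod 17. 5⁻¹ ≡ 7 (mod 17), so λ ≡ 3.
  x = λ² - 11 - 16 = 9 - 27 ≡ 16; y = λ·(11 - 16) - 14 ≡ 5. → (16, 5)

(16, 5)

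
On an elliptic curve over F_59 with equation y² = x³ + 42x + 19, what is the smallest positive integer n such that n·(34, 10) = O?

2P: tangent at (34, 10): λ = (3·34² + 42)/(2·10) ≡ 29/20. 20⁻¹ ≡ 3 (mod 59) since 20·3 = 60 ≡ 1, so λ ≡ 29·3 ≡ 28.
  x = λ² - 34 - 34 = 784 - 68 ≡ 8; y = λ·(34 - 8) - 10 ≡ 10. → (8, 10)
3P: (8, 10) + (34, 10). λ = (10 - 10)/(34 - 8) ≡ 0/26 mod 59. 26⁻¹ ≡ 25 (mod 59), so λ ≡ 0.
  x = λ² - 8 - 34 = 0 - 42 ≡ 17; y = λ·(8 - 17) - 10 ≡ 49. → (17, 49)
4P: (17, 49) + (34, 10). λ = (10 - 49)/(34 - 17) ≡ 20/17 mod 59. 17⁻¹ ≡ 7 (mod 59) since 17·7 = 119 ≡ 1, so λ ≡ 22.
  x = λ² - 17 - 34 = 484 - 51 ≡ 20; y = λ·(17 - 20) - 49 ≡ 3. → (20, 3)
5P: (20, 3) + (34, 10). λ = (10 - 3)/(34 - 20) ≡ 7/14 mod 59. 14⁻¹ ≡ 38 (mod 59), so λ ≡ 30.
  x = λ² - 20 - 34 = 900 - 54 ≡ 20; y = λ·(20 - 20) - 3 ≡ 56. → (20, 56)
6P: (20, 56) + (34, 10). λ = (10 - 56)/(34 - 20) ≡ 13/14 mod 59. 14⁻¹ ≡ 38 (mod 59) since 14·38 = 532 ≡ 1, so λ ≡ 22.
  x = λ² - 20 - 34 = 484 - 54 ≡ 17; y = λ·(20 - 17) - 56 ≡ 10. → (17, 10)
7P: (17, 10) + (34, 10). λ = (10 - 10)/(34 - 17) ≡ 0/17 mod 59. 17⁻¹ ≡ 7 (mod 59), so λ ≡ 0.
  x = λ² - 17 - 34 = 0 - 51 ≡ 8; y = λ·(17 - 8) - 10 ≡ 49. → (8, 49)
8P: (8, 49) + (34, 10). λ = (10 - 49)/(34 - 8) ≡ 20/26 mod 59. 26⁻¹ ≡ 25 (mod 59), so λ ≡ 28.
  x = λ² - 8 - 34 = 784 - 42 ≡ 34; y = λ·(8 - 34) - 49 ≡ 49. → (34, 49)
9P: (34, 49) + (34, 10): same x and y₁ ≡ -y₂, so the sum is O.
9P = O, so the order is 9.

9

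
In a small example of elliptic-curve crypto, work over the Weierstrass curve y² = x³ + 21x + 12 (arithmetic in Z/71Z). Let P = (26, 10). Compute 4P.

(7, 54)

Repeated addition: build up to 4P.
2P: tangent at (26, 10): λ = (3·26² + 21)/(2·10) ≡ 61/20. 20⁻¹ ≡ 32 (mod 71), so λ ≡ 61·32 ≡ 35.
  x = λ² - 26 - 26 = 1225 - 52 ≡ 37; y = λ·(26 - 37) - 10 ≡ 31. → (37, 31)
3P: (37, 31) + (26, 10). λ = (10 - 31)/(26 - 37) ≡ 50/60 mod 71. 60⁻¹ ≡ 58 (mod 71), so λ ≡ 60.
  x = λ² - 37 - 26 = 3600 - 63 ≡ 58; y = λ·(37 - 58) - 31 ≡ 58. → (58, 58)
4P: (58, 58) + (26, 10). λ = (10 - 58)/(26 - 58) ≡ 23/39 mod 71. 39⁻¹ ≡ 51 (mod 71), so λ ≡ 37.
  x = λ² - 58 - 26 = 1369 - 84 ≡ 7; y = λ·(58 - 7) - 58 ≡ 54. → (7, 54)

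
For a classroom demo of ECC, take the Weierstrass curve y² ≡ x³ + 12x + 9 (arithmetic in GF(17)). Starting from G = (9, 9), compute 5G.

Repeated addition: build up to 5G.
2G: tangent at (9, 9): λ = (3·9² + 12)/(2·9) ≡ 0/1. 1⁻¹ ≡ 1 (mod 17), so λ ≡ 0·1 ≡ 0.
  x = λ² - 9 - 9 = 0 - 18 ≡ 16; y = λ·(9 - 16) - 9 ≡ 8. → (16, 8)
3G: (16, 8) + (9, 9). λ = (9 - 8)/(9 - 16) ≡ 1/10 mod 17. 10⁻¹ ≡ 12 (mod 17) since 10·12 = 120 ≡ 1, so λ ≡ 12.
  x = λ² - 16 - 9 = 144 - 25 ≡ 0; y = λ·(16 - 0) - 8 ≡ 14. → (0, 14)
4G: (0, 14) + (9, 9). λ = (9 - 14)/(9 - 0) ≡ 12/9 mod 17. 9⁻¹ ≡ 2 (mod 17), so λ ≡ 7.
  x = λ² - 0 - 9 = 49 - 9 ≡ 6; y = λ·(0 - 6) - 14 ≡ 12. → (6, 12)
5G: (6, 12) + (9, 9). λ = (9 - 12)/(9 - 6) ≡ 14/3 mod 17. 3⁻¹ ≡ 6 (mod 17), so λ ≡ 16.
  x = λ² - 6 - 9 = 256 - 15 ≡ 3; y = λ·(6 - 3) - 12 ≡ 2. → (3, 2)

(3, 2)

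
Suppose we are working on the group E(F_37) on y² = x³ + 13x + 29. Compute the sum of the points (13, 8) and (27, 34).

(13, 8) + (27, 34). λ = (34 - 8)/(27 - 13) ≡ 26/14 mod 37. 14⁻¹ ≡ 8 (mod 37), so λ ≡ 23.
  x = λ² - 13 - 27 = 529 - 40 ≡ 8; y = λ·(13 - 8) - 8 ≡ 33. → (8, 33)

(8, 33)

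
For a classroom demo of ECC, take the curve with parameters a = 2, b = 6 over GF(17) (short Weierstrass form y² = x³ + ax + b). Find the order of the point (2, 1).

11

2P: tangent at (2, 1): λ = (3·2² + 2)/(2·1) ≡ 14/2. 2⁻¹ ≡ 9 (mod 17), so λ ≡ 14·9 ≡ 7.
  x = λ² - 2 - 2 = 49 - 4 ≡ 11; y = λ·(2 - 11) - 1 ≡ 4. → (11, 4)
3P: (11, 4) + (2, 1). λ = (1 - 4)/(2 - 11) ≡ 14/8 mod 17. 8⁻¹ ≡ 15 (mod 17) since 8·15 = 120 ≡ 1, so λ ≡ 6.
  x = λ² - 11 - 2 = 36 - 13 ≡ 6; y = λ·(11 - 6) - 4 ≡ 9. → (6, 9)
4P: (6, 9) + (2, 1). λ = (1 - 9)/(2 - 6) ≡ 9/13 mod 17. 13⁻¹ ≡ 4 (mod 17), so λ ≡ 2.
  x = λ² - 6 - 2 = 4 - 8 ≡ 13; y = λ·(6 - 13) - 9 ≡ 11. → (13, 11)
5P: (13, 11) + (2, 1). λ = (1 - 11)/(2 - 13) ≡ 7/6 mod 17. 6⁻¹ ≡ 3 (mod 17), so λ ≡ 4.
  x = λ² - 13 - 2 = 16 - 15 ≡ 1; y = λ·(13 - 1) - 11 ≡ 3. → (1, 3)
6P: (1, 3) + (2, 1). λ = (1 - 3)/(2 - 1) ≡ 15/1 mod 17. 1⁻¹ ≡ 1 (mod 17), so λ ≡ 15.
  x = λ² - 1 - 2 = 225 - 3 ≡ 1; y = λ·(1 - 1) - 3 ≡ 14. → (1, 14)
7P: (1, 14) + (2, 1). λ = (1 - 14)/(2 - 1) ≡ 4/1 mod 17. 1⁻¹ ≡ 1 (mod 17) since 1·1 = 1 ≡ 1, so λ ≡ 4.
  x = λ² - 1 - 2 = 16 - 3 ≡ 13; y = λ·(1 - 13) - 14 ≡ 6. → (13, 6)
8P: (13, 6) + (2, 1). λ = (1 - 6)/(2 - 13) ≡ 12/6 mod 17. 6⁻¹ ≡ 3 (mod 17), so λ ≡ 2.
  x = λ² - 13 - 2 = 4 - 15 ≡ 6; y = λ·(13 - 6) - 6 ≡ 8. → (6, 8)
9P: (6, 8) + (2, 1). λ = (1 - 8)/(2 - 6) ≡ 10/13 mod 17. 13⁻¹ ≡ 4 (mod 17) since 13·4 = 52 ≡ 1, so λ ≡ 6.
  x = λ² - 6 - 2 = 36 - 8 ≡ 11; y = λ·(6 - 11) - 8 ≡ 13. → (11, 13)
10P: (11, 13) + (2, 1). λ = (1 - 13)/(2 - 11) ≡ 5/8 mod 17. 8⁻¹ ≡ 15 (mod 17), so λ ≡ 7.
  x = λ² - 11 - 2 = 49 - 13 ≡ 2; y = λ·(11 - 2) - 13 ≡ 16. → (2, 16)
11P: (2, 16) + (2, 1): same x and y₁ ≡ -y₂, so the sum is O.
11P = O, so the order is 11.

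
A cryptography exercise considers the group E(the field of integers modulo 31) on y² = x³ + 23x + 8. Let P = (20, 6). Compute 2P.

(7, 4)

tangent at (20, 6): λ = (3·20² + 23)/(2·6) ≡ 14/12. 12⁻¹ ≡ 13 (mod 31) since 12·13 = 156 ≡ 1, so λ ≡ 14·13 ≡ 27.
  x = λ² - 20 - 20 = 729 - 40 ≡ 7; y = λ·(20 - 7) - 6 ≡ 4. → (7, 4)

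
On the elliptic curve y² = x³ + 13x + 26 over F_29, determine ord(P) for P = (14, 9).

2P: tangent at (14, 9): λ = (3·14² + 13)/(2·9) ≡ 21/18. 18⁻¹ ≡ 21 (mod 29), so λ ≡ 21·21 ≡ 6.
  x = λ² - 14 - 14 = 36 - 28 ≡ 8; y = λ·(14 - 8) - 9 ≡ 27. → (8, 27)
3P: (8, 27) + (14, 9). λ = (9 - 27)/(14 - 8) ≡ 11/6 mod 29. 6⁻¹ ≡ 5 (mod 29), so λ ≡ 26.
  x = λ² - 8 - 14 = 676 - 22 ≡ 16; y = λ·(8 - 16) - 27 ≡ 26. → (16, 26)
4P: (16, 26) + (14, 9). λ = (9 - 26)/(14 - 16) ≡ 12/27 mod 29. 27⁻¹ ≡ 14 (mod 29) since 27·14 = 378 ≡ 1, so λ ≡ 23.
  x = λ² - 16 - 14 = 529 - 30 ≡ 6; y = λ·(16 - 6) - 26 ≡ 1. → (6, 1)
5P: (6, 1) + (14, 9). λ = (9 - 1)/(14 - 6) ≡ 8/8 mod 29. 8⁻¹ ≡ 11 (mod 29), so λ ≡ 1.
  x = λ² - 6 - 14 = 1 - 20 ≡ 10; y = λ·(6 - 10) - 1 ≡ 24. → (10, 24)
6P: (10, 24) + (14, 9). λ = (9 - 24)/(14 - 10) ≡ 14/4 mod 29. 4⁻¹ ≡ 22 (mod 29) since 4·22 = 88 ≡ 1, so λ ≡ 18.
  x = λ² - 10 - 14 = 324 - 24 ≡ 10; y = λ·(10 - 10) - 24 ≡ 5. → (10, 5)
7P: (10, 5) + (14, 9). λ = (9 - 5)/(14 - 10) ≡ 4/4 mod 29. 4⁻¹ ≡ 22 (mod 29) since 4·22 = 88 ≡ 1, so λ ≡ 1.
  x = λ² - 10 - 14 = 1 - 24 ≡ 6; y = λ·(10 - 6) - 5 ≡ 28. → (6, 28)
8P: (6, 28) + (14, 9). λ = (9 - 28)/(14 - 6) ≡ 10/8 mod 29. 8⁻¹ ≡ 11 (mod 29), so λ ≡ 23.
  x = λ² - 6 - 14 = 529 - 20 ≡ 16; y = λ·(6 - 16) - 28 ≡ 3. → (16, 3)
9P: (16, 3) + (14, 9). λ = (9 - 3)/(14 - 16) ≡ 6/27 mod 29. 27⁻¹ ≡ 14 (mod 29), so λ ≡ 26.
  x = λ² - 16 - 14 = 676 - 30 ≡ 8; y = λ·(16 - 8) - 3 ≡ 2. → (8, 2)
10P: (8, 2) + (14, 9). λ = (9 - 2)/(14 - 8) ≡ 7/6 mod 29. 6⁻¹ ≡ 5 (mod 29), so λ ≡ 6.
  x = λ² - 8 - 14 = 36 - 22 ≡ 14; y = λ·(8 - 14) - 2 ≡ 20. → (14, 20)
11P: (14, 20) + (14, 9): same x and y₁ ≡ -y₂, so the sum is ∞.
11P = ∞, so the order is 11.

11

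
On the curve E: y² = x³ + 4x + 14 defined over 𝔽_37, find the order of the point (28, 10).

5

2P: tangent at (28, 10): λ = (3·28² + 4)/(2·10) ≡ 25/20. 20⁻¹ ≡ 13 (mod 37), so λ ≡ 25·13 ≡ 29.
  x = λ² - 28 - 28 = 841 - 56 ≡ 8; y = λ·(28 - 8) - 10 ≡ 15. → (8, 15)
3P: (8, 15) + (28, 10). λ = (10 - 15)/(28 - 8) ≡ 32/20 mod 37. 20⁻¹ ≡ 13 (mod 37), so λ ≡ 9.
  x = λ² - 8 - 28 = 81 - 36 ≡ 8; y = λ·(8 - 8) - 15 ≡ 22. → (8, 22)
4P: (8, 22) + (28, 10). λ = (10 - 22)/(28 - 8) ≡ 25/20 mod 37. 20⁻¹ ≡ 13 (mod 37), so λ ≡ 29.
  x = λ² - 8 - 28 = 841 - 36 ≡ 28; y = λ·(8 - 28) - 22 ≡ 27. → (28, 27)
5P: (28, 27) + (28, 10): same x and y₁ ≡ -y₂, so the sum is ∞.
5P = ∞, so the order is 5.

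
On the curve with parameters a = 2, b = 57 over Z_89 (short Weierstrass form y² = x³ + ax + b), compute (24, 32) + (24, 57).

O

The two points share x = 24 and their y-coordinates satisfy 32 + 57 ≡ 0 (mod 89), so they are inverses. Their sum is the point at infinity.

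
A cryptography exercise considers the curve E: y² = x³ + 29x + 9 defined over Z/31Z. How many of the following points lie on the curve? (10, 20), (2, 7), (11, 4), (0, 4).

2

(10, 20): 20² ≡ 28, rhs ≡ 28 → on.
(2, 7): 7² ≡ 18, rhs ≡ 13 → off.
(11, 4): 4² ≡ 16, rhs ≡ 16 → on.
(0, 4): 4² ≡ 16, rhs ≡ 9 → off.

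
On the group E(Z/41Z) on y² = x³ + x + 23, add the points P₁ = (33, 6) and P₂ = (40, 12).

(34, 40)

(33, 6) + (40, 12). λ = (12 - 6)/(40 - 33) ≡ 6/7 mod 41. 7⁻¹ ≡ 6 (mod 41), so λ ≡ 36.
  x = λ² - 33 - 40 = 1296 - 73 ≡ 34; y = λ·(33 - 34) - 6 ≡ 40. → (34, 40)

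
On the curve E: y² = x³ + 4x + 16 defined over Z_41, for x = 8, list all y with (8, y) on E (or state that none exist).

x³ + 4x + 16 = 560 ≡ 27 (mod 41).
27 is a non-residue mod 41; no y exists.

none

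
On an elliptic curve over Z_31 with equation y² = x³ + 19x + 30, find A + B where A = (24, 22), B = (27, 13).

(24, 22) + (27, 13). λ = (13 - 22)/(27 - 24) ≡ 22/3 mod 31. 3⁻¹ ≡ 21 (mod 31), so λ ≡ 28.
  x = λ² - 24 - 27 = 784 - 51 ≡ 20; y = λ·(24 - 20) - 22 ≡ 28. → (20, 28)

(20, 28)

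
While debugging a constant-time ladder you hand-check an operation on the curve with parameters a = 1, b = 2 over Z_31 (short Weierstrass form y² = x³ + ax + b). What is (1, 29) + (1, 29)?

tangent at (1, 29): λ = (3·1² + 1)/(2·29) ≡ 4/27. 27⁻¹ ≡ 23 (mod 31), so λ ≡ 4·23 ≡ 30.
  x = λ² - 1 - 1 = 900 - 2 ≡ 30; y = λ·(1 - 30) - 29 ≡ 0. → (30, 0)

(30, 0)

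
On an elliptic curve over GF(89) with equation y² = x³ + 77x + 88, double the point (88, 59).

(73, 10)

tangent at (88, 59): λ = (3·88² + 77)/(2·59) ≡ 80/29. 29⁻¹ ≡ 43 (mod 89) since 29·43 = 1247 ≡ 1, so λ ≡ 80·43 ≡ 58.
  x = λ² - 88 - 88 = 3364 - 176 ≡ 73; y = λ·(88 - 73) - 59 ≡ 10. → (73, 10)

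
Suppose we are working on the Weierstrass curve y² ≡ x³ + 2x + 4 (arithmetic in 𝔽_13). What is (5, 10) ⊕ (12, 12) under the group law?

(12, 1)

(5, 10) + (12, 12). λ = (12 - 10)/(12 - 5) ≡ 2/7 mod 13. 7⁻¹ ≡ 2 (mod 13), so λ ≡ 4.
  x = λ² - 5 - 12 = 16 - 17 ≡ 12; y = λ·(5 - 12) - 10 ≡ 1. → (12, 1)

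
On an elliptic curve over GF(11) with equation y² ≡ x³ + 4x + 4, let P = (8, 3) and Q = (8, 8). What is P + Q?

O

The two points share x = 8 and their y-coordinates satisfy 3 + 8 ≡ 0 (mod 11), so they are inverses. Their sum is O.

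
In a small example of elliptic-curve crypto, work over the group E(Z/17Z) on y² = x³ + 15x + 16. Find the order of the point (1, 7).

8

2P: tangent at (1, 7): λ = (3·1² + 15)/(2·7) ≡ 1/14. 14⁻¹ ≡ 11 (mod 17), so λ ≡ 1·11 ≡ 11.
  x = λ² - 1 - 1 = 121 - 2 ≡ 0; y = λ·(1 - 0) - 7 ≡ 4. → (0, 4)
3P: (0, 4) + (1, 7). λ = (7 - 4)/(1 - 0) ≡ 3/1 mod 17. 1⁻¹ ≡ 1 (mod 17), so λ ≡ 3.
  x = λ² - 0 - 1 = 9 - 1 ≡ 8; y = λ·(0 - 8) - 4 ≡ 6. → (8, 6)
4P: (8, 6) + (1, 7). λ = (7 - 6)/(1 - 8) ≡ 1/10 mod 17. 10⁻¹ ≡ 12 (mod 17) since 10·12 = 120 ≡ 1, so λ ≡ 12.
  x = λ² - 8 - 1 = 144 - 9 ≡ 16; y = λ·(8 - 16) - 6 ≡ 0. → (16, 0)
5P: (16, 0) + (1, 7). λ = (7 - 0)/(1 - 16) ≡ 7/2 mod 17. 2⁻¹ ≡ 9 (mod 17) since 2·9 = 18 ≡ 1, so λ ≡ 12.
  x = λ² - 16 - 1 = 144 - 17 ≡ 8; y = λ·(16 - 8) - 0 ≡ 11. → (8, 11)
6P: (8, 11) + (1, 7). λ = (7 - 11)/(1 - 8) ≡ 13/10 mod 17. 10⁻¹ ≡ 12 (mod 17), so λ ≡ 3.
  x = λ² - 8 - 1 = 9 - 9 ≡ 0; y = λ·(8 - 0) - 11 ≡ 13. → (0, 13)
7P: (0, 13) + (1, 7). λ = (7 - 13)/(1 - 0) ≡ 11/1 mod 17. 1⁻¹ ≡ 1 (mod 17) since 1·1 = 1 ≡ 1, so λ ≡ 11.
  x = λ² - 0 - 1 = 121 - 1 ≡ 1; y = λ·(0 - 1) - 13 ≡ 10. → (1, 10)
8P: (1, 10) + (1, 7): same x and y₁ ≡ -y₂, so the sum is the point at infinity.
8P = the point at infinity, so the order is 8.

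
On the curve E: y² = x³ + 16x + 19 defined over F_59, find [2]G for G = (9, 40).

tangent at (9, 40): λ = (3·9² + 16)/(2·40) ≡ 23/21. 21⁻¹ ≡ 45 (mod 59), so λ ≡ 23·45 ≡ 32.
  x = λ² - 9 - 9 = 1024 - 18 ≡ 3; y = λ·(9 - 3) - 40 ≡ 34. → (3, 34)

(3, 34)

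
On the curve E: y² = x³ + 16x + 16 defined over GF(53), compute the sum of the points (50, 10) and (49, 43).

(36, 5)

(50, 10) + (49, 43). λ = (43 - 10)/(49 - 50) ≡ 33/52 mod 53. 52⁻¹ ≡ 52 (mod 53), so λ ≡ 20.
  x = λ² - 50 - 49 = 400 - 99 ≡ 36; y = λ·(50 - 36) - 10 ≡ 5. → (36, 5)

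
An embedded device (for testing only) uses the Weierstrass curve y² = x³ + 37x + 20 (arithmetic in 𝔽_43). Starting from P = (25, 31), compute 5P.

(16, 8)

Repeated addition: build up to 5P.
2P: tangent at (25, 31): λ = (3·25² + 37)/(2·31) ≡ 20/19. 19⁻¹ ≡ 34 (mod 43) since 19·34 = 646 ≡ 1, so λ ≡ 20·34 ≡ 35.
  x = λ² - 25 - 25 = 1225 - 50 ≡ 14; y = λ·(25 - 14) - 31 ≡ 10. → (14, 10)
3P: (14, 10) + (25, 31). λ = (31 - 10)/(25 - 14) ≡ 21/11 mod 43. 11⁻¹ ≡ 4 (mod 43), so λ ≡ 41.
  x = λ² - 14 - 25 = 1681 - 39 ≡ 8; y = λ·(14 - 8) - 10 ≡ 21. → (8, 21)
4P: (8, 21) + (25, 31). λ = (31 - 21)/(25 - 8) ≡ 10/17 mod 43. 17⁻¹ ≡ 38 (mod 43) since 17·38 = 646 ≡ 1, so λ ≡ 36.
  x = λ² - 8 - 25 = 1296 - 33 ≡ 16; y = λ·(8 - 16) - 21 ≡ 35. → (16, 35)
5P: (16, 35) + (25, 31). λ = (31 - 35)/(25 - 16) ≡ 39/9 mod 43. 9⁻¹ ≡ 24 (mod 43), so λ ≡ 33.
  x = λ² - 16 - 25 = 1089 - 41 ≡ 16; y = λ·(16 - 16) - 35 ≡ 8. → (16, 8)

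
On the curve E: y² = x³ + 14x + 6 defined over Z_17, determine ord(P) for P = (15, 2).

7

2P: tangent at (15, 2): λ = (3·15² + 14)/(2·2) ≡ 9/4. 4⁻¹ ≡ 13 (mod 17) since 4·13 = 52 ≡ 1, so λ ≡ 9·13 ≡ 15.
  x = λ² - 15 - 15 = 225 - 30 ≡ 8; y = λ·(15 - 8) - 2 ≡ 1. → (8, 1)
3P: (8, 1) + (15, 2). λ = (2 - 1)/(15 - 8) ≡ 1/7 mod 17. 7⁻¹ ≡ 5 (mod 17), so λ ≡ 5.
  x = λ² - 8 - 15 = 25 - 23 ≡ 2; y = λ·(8 - 2) - 1 ≡ 12. → (2, 12)
4P: (2, 12) + (15, 2). λ = (2 - 12)/(15 - 2) ≡ 7/13 mod 17. 13⁻¹ ≡ 4 (mod 17), so λ ≡ 11.
  x = λ² - 2 - 15 = 121 - 17 ≡ 2; y = λ·(2 - 2) - 12 ≡ 5. → (2, 5)
5P: (2, 5) + (15, 2). λ = (2 - 5)/(15 - 2) ≡ 14/13 mod 17. 13⁻¹ ≡ 4 (mod 17), so λ ≡ 5.
  x = λ² - 2 - 15 = 25 - 17 ≡ 8; y = λ·(2 - 8) - 5 ≡ 16. → (8, 16)
6P: (8, 16) + (15, 2). λ = (2 - 16)/(15 - 8) ≡ 3/7 mod 17. 7⁻¹ ≡ 5 (mod 17) since 7·5 = 35 ≡ 1, so λ ≡ 15.
  x = λ² - 8 - 15 = 225 - 23 ≡ 15; y = λ·(8 - 15) - 16 ≡ 15. → (15, 15)
7P: (15, 15) + (15, 2): same x and y₁ ≡ -y₂, so the sum is ∞.
7P = ∞, so the order is 7.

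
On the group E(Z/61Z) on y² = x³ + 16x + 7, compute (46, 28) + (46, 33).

The two points share x = 46 and their y-coordinates satisfy 28 + 33 ≡ 0 (mod 61), so they are inverses. Their sum is O.

O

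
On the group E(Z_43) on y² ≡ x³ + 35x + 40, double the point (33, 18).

tangent at (33, 18): λ = (3·33² + 35)/(2·18) ≡ 34/36. 36⁻¹ ≡ 6 (mod 43), so λ ≡ 34·6 ≡ 32.
  x = λ² - 33 - 33 = 1024 - 66 ≡ 12; y = λ·(33 - 12) - 18 ≡ 9. → (12, 9)

(12, 9)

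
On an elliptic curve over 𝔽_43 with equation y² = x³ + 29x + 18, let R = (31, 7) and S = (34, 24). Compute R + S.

(34, 19)

(31, 7) + (34, 24). λ = (24 - 7)/(34 - 31) ≡ 17/3 mod 43. 3⁻¹ ≡ 29 (mod 43), so λ ≡ 20.
  x = λ² - 31 - 34 = 400 - 65 ≡ 34; y = λ·(31 - 34) - 7 ≡ 19. → (34, 19)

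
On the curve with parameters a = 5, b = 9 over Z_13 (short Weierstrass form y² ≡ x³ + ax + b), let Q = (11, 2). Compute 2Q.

(5, 4)

tangent at (11, 2): λ = (3·11² + 5)/(2·2) ≡ 4/4. 4⁻¹ ≡ 10 (mod 13), so λ ≡ 4·10 ≡ 1.
  x = λ² - 11 - 11 = 1 - 22 ≡ 5; y = λ·(11 - 5) - 2 ≡ 4. → (5, 4)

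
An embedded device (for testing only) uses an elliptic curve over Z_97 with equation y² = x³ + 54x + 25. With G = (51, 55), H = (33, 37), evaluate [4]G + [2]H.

(95, 54)

First 4G:
Double-and-add on 4 = (100)₂. Start with G = (51, 55) for the leading 1-bit.
double: tangent at (51, 55): λ = (3·51² + 54)/(2·55) ≡ 0/13. 13⁻¹ ≡ 15 (mod 97), so λ ≡ 0·15 ≡ 0.
  x = λ² - 51 - 51 = 0 - 102 ≡ 92; y = λ·(51 - 92) - 55 ≡ 42. → (92, 42)
double: tangent at (92, 42): λ = (3·92² + 54)/(2·42) ≡ 32/84. 84⁻¹ ≡ 82 (mod 97), so λ ≡ 32·82 ≡ 5.
  x = λ² - 92 - 92 = 25 - 184 ≡ 35; y = λ·(92 - 35) - 42 ≡ 49. → (35, 49)
4G = (35, 49).
Next 2H:
Repeated addition: build up to 2H.
2H: tangent at (33, 37): λ = (3·33² + 54)/(2·37) ≡ 23/74. 74⁻¹ ≡ 59 (mod 97), so λ ≡ 23·59 ≡ 96.
  x = λ² - 33 - 33 = 9216 - 66 ≡ 32; y = λ·(33 - 32) - 37 ≡ 59. → (32, 59)
2H = (32, 59).
Finally 4G + 2H:
(35, 49) + (32, 59). λ = (59 - 49)/(32 - 35) ≡ 10/94 mod 97. 94⁻¹ ≡ 32 (mod 97), so λ ≡ 29.
  x = λ² - 35 - 32 = 841 - 67 ≡ 95; y = λ·(35 - 95) - 49 ≡ 54. → (95, 54)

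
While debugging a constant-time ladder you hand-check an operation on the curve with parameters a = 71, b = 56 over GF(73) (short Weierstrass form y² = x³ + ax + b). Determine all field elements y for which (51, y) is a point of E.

16, 57

x³ + 71x + 56 = 136328 ≡ 37 (mod 73).
Square roots of 37 mod 73: 16 and 57 (since 16² = 256 ≡ 37).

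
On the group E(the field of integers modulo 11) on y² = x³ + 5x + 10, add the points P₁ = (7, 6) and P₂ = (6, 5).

(10, 2)

(7, 6) + (6, 5). λ = (5 - 6)/(6 - 7) ≡ 10/10 mod 11. 10⁻¹ ≡ 10 (mod 11), so λ ≡ 1.
  x = λ² - 7 - 6 = 1 - 13 ≡ 10; y = λ·(7 - 10) - 6 ≡ 2. → (10, 2)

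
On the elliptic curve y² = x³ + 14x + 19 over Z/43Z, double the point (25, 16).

tangent at (25, 16): λ = (3·25² + 14)/(2·16) ≡ 40/32. 32⁻¹ ≡ 39 (mod 43), so λ ≡ 40·39 ≡ 12.
  x = λ² - 25 - 25 = 144 - 50 ≡ 8; y = λ·(25 - 8) - 16 ≡ 16. → (8, 16)

(8, 16)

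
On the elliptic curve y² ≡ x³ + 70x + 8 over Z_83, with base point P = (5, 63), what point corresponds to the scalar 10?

(53, 37)

Repeated addition: build up to 10P.
2P: tangent at (5, 63): λ = (3·5² + 70)/(2·63) ≡ 62/43. 43⁻¹ ≡ 56 (mod 83) since 43·56 = 2408 ≡ 1, so λ ≡ 62·56 ≡ 69.
  x = λ² - 5 - 5 = 4761 - 10 ≡ 20; y = λ·(5 - 20) - 63 ≡ 64. → (20, 64)
3P: (20, 64) + (5, 63). λ = (63 - 64)/(5 - 20) ≡ 82/68 mod 83. 68⁻¹ ≡ 11 (mod 83), so λ ≡ 72.
  x = λ² - 20 - 5 = 5184 - 25 ≡ 13; y = λ·(20 - 13) - 64 ≡ 25. → (13, 25)
4P: (13, 25) + (5, 63). λ = (63 - 25)/(5 - 13) ≡ 38/75 mod 83. 75⁻¹ ≡ 31 (mod 83) since 75·31 = 2325 ≡ 1, so λ ≡ 16.
  x = λ² - 13 - 5 = 256 - 18 ≡ 72; y = λ·(13 - 72) - 25 ≡ 27. → (72, 27)
5P: (72, 27) + (5, 63). λ = (63 - 27)/(5 - 72) ≡ 36/16 mod 83. 16⁻¹ ≡ 26 (mod 83) since 16·26 = 416 ≡ 1, so λ ≡ 23.
  x = λ² - 72 - 5 = 529 - 77 ≡ 37; y = λ·(72 - 37) - 27 ≡ 31. → (37, 31)
6P: (37, 31) + (5, 63). λ = (63 - 31)/(5 - 37) ≡ 32/51 mod 83. 51⁻¹ ≡ 70 (mod 83), so λ ≡ 82.
  x = λ² - 37 - 5 = 6724 - 42 ≡ 42; y = λ·(37 - 42) - 31 ≡ 57. → (42, 57)
7P: (42, 57) + (5, 63). λ = (63 - 57)/(5 - 42) ≡ 6/46 mod 83. 46⁻¹ ≡ 74 (mod 83), so λ ≡ 29.
  x = λ² - 42 - 5 = 841 - 47 ≡ 47; y = λ·(42 - 47) - 57 ≡ 47. → (47, 47)
8P: (47, 47) + (5, 63). λ = (63 - 47)/(5 - 47) ≡ 16/41 mod 83. 41⁻¹ ≡ 81 (mod 83) since 41·81 = 3321 ≡ 1, so λ ≡ 51.
  x = λ² - 47 - 5 = 2601 - 52 ≡ 59; y = λ·(47 - 59) - 47 ≡ 5. → (59, 5)
9P: (59, 5) + (5, 63). λ = (63 - 5)/(5 - 59) ≡ 58/29 mod 83. 29⁻¹ ≡ 63 (mod 83) since 29·63 = 1827 ≡ 1, so λ ≡ 2.
  x = λ² - 59 - 5 = 4 - 64 ≡ 23; y = λ·(59 - 23) - 5 ≡ 67. → (23, 67)
10P: (23, 67) + (5, 63). λ = (63 - 67)/(5 - 23) ≡ 79/65 mod 83. 65⁻¹ ≡ 23 (mod 83) since 65·23 = 1495 ≡ 1, so λ ≡ 74.
  x = λ² - 23 - 5 = 5476 - 28 ≡ 53; y = λ·(23 - 53) - 67 ≡ 37. → (53, 37)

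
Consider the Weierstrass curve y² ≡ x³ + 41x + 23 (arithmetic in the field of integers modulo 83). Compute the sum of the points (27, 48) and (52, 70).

(15, 19)

(27, 48) + (52, 70). λ = (70 - 48)/(52 - 27) ≡ 22/25 mod 83. 25⁻¹ ≡ 10 (mod 83), so λ ≡ 54.
  x = λ² - 27 - 52 = 2916 - 79 ≡ 15; y = λ·(27 - 15) - 48 ≡ 19. → (15, 19)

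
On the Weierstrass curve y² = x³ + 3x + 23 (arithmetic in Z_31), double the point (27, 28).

(26, 10)

tangent at (27, 28): λ = (3·27² + 3)/(2·28) ≡ 20/25. 25⁻¹ ≡ 5 (mod 31), so λ ≡ 20·5 ≡ 7.
  x = λ² - 27 - 27 = 49 - 54 ≡ 26; y = λ·(27 - 26) - 28 ≡ 10. → (26, 10)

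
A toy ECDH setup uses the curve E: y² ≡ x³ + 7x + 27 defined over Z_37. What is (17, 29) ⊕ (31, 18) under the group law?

(17, 29) + (31, 18). λ = (18 - 29)/(31 - 17) ≡ 26/14 mod 37. 14⁻¹ ≡ 8 (mod 37), so λ ≡ 23.
  x = λ² - 17 - 31 = 529 - 48 ≡ 0; y = λ·(17 - 0) - 29 ≡ 29. → (0, 29)

(0, 29)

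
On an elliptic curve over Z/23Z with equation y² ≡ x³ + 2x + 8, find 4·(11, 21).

(6, 11)

Write Q = (11, 21).
Repeated addition: build up to 4Q.
2Q: tangent at (11, 21): λ = (3·11² + 2)/(2·21) ≡ 20/19. 19⁻¹ ≡ 17 (mod 23), so λ ≡ 20·17 ≡ 18.
  x = λ² - 11 - 11 = 324 - 22 ≡ 3; y = λ·(11 - 3) - 21 ≡ 8. → (3, 8)
3Q: (3, 8) + (11, 21). λ = (21 - 8)/(11 - 3) ≡ 13/8 mod 23. 8⁻¹ ≡ 3 (mod 23), so λ ≡ 16.
  x = λ² - 3 - 11 = 256 - 14 ≡ 12; y = λ·(3 - 12) - 8 ≡ 9. → (12, 9)
4Q: (12, 9) + (11, 21). λ = (21 - 9)/(11 - 12) ≡ 12/22 mod 23. 22⁻¹ ≡ 22 (mod 23) since 22·22 = 484 ≡ 1, so λ ≡ 11.
  x = λ² - 12 - 11 = 121 - 23 ≡ 6; y = λ·(12 - 6) - 9 ≡ 11. → (6, 11)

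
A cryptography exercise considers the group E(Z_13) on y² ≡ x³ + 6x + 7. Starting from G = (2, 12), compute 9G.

Double-and-add on 9 = (1001)₂. Start with G = (2, 12) for the leading 1-bit.
double: tangent at (2, 12): λ = (3·2² + 6)/(2·12) ≡ 5/11. 11⁻¹ ≡ 6 (mod 13) since 11·6 = 66 ≡ 1, so λ ≡ 5·6 ≡ 4.
  x = λ² - 2 - 2 = 16 - 4 ≡ 12; y = λ·(2 - 12) - 12 ≡ 0. → (12, 0)
double: (12, 0) + (12, 0): same x and y₁ ≡ -y₂, so the sum is ∞.
double: ∞ + ∞ = ∞ (identity).
add G: ∞ + (2, 12) = (2, 12) (identity).

(2, 12)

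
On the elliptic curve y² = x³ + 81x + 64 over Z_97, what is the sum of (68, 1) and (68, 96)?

O

The two points share x = 68 and their y-coordinates satisfy 1 + 96 ≡ 0 (mod 97), so they are inverses. Their sum is the point at infinity.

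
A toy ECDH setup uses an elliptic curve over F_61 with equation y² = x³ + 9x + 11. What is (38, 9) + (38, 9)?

(32, 35)

tangent at (38, 9): λ = (3·38² + 9)/(2·9) ≡ 10/18. 18⁻¹ ≡ 17 (mod 61), so λ ≡ 10·17 ≡ 48.
  x = λ² - 38 - 38 = 2304 - 76 ≡ 32; y = λ·(38 - 32) - 9 ≡ 35. → (32, 35)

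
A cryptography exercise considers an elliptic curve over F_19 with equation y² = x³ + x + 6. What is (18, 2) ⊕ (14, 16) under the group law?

(18, 2) + (14, 16). λ = (16 - 2)/(14 - 18) ≡ 14/15 mod 19. 15⁻¹ ≡ 14 (mod 19) since 15·14 = 210 ≡ 1, so λ ≡ 6.
  x = λ² - 18 - 14 = 36 - 32 ≡ 4; y = λ·(18 - 4) - 2 ≡ 6. → (4, 6)

(4, 6)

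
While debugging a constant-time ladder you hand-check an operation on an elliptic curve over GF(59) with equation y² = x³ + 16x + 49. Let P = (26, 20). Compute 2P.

tangent at (26, 20): λ = (3·26² + 16)/(2·20) ≡ 38/40. 40⁻¹ ≡ 31 (mod 59), so λ ≡ 38·31 ≡ 57.
  x = λ² - 26 - 26 = 3249 - 52 ≡ 11; y = λ·(26 - 11) - 20 ≡ 9. → (11, 9)

(11, 9)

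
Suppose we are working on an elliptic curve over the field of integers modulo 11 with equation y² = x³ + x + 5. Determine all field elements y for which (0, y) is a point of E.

x³ + 1x + 5 = 5 ≡ 5 (mod 11).
Square roots of 5 mod 11: 4 and 7 (since 4² = 16 ≡ 5).

4, 7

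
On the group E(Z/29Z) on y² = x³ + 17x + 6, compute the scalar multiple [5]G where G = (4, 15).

(8, 25)

Double-and-add on 5 = (101)₂. Start with G = (4, 15) for the leading 1-bit.
double: tangent at (4, 15): λ = (3·4² + 17)/(2·15) ≡ 7/1. 1⁻¹ ≡ 1 (mod 29) since 1·1 = 1 ≡ 1, so λ ≡ 7·1 ≡ 7.
  x = λ² - 4 - 4 = 49 - 8 ≡ 12; y = λ·(4 - 12) - 15 ≡ 16. → (12, 16)
double: tangent at (12, 16): λ = (3·12² + 17)/(2·16) ≡ 14/3. 3⁻¹ ≡ 10 (mod 29) since 3·10 = 30 ≡ 1, so λ ≡ 14·10 ≡ 24.
  x = λ² - 12 - 12 = 576 - 24 ≡ 1; y = λ·(12 - 1) - 16 ≡ 16. → (1, 16)
add G: (1, 16) + (4, 15). λ = (15 - 16)/(4 - 1) ≡ 28/3 mod 29. 3⁻¹ ≡ 10 (mod 29) since 3·10 = 30 ≡ 1, so λ ≡ 19.
  x = λ² - 1 - 4 = 361 - 5 ≡ 8; y = λ·(1 - 8) - 16 ≡ 25. → (8, 25)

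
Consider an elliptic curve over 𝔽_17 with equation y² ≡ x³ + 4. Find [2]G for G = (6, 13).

tangent at (6, 13): λ = (3·6² + 0)/(2·13) ≡ 6/9. 9⁻¹ ≡ 2 (mod 17), so λ ≡ 6·2 ≡ 12.
  x = λ² - 6 - 6 = 144 - 12 ≡ 13; y = λ·(6 - 13) - 13 ≡ 5. → (13, 5)

(13, 5)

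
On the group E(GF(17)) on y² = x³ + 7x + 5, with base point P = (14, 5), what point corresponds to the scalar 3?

Repeated addition: build up to 3P.
2P: tangent at (14, 5): λ = (3·14² + 7)/(2·5) ≡ 0/10. 10⁻¹ ≡ 12 (mod 17) since 10·12 = 120 ≡ 1, so λ ≡ 0·12 ≡ 0.
  x = λ² - 14 - 14 = 0 - 28 ≡ 6; y = λ·(14 - 6) - 5 ≡ 12. → (6, 12)
3P: (6, 12) + (14, 5). λ = (5 - 12)/(14 - 6) ≡ 10/8 mod 17. 8⁻¹ ≡ 15 (mod 17), so λ ≡ 14.
  x = λ² - 6 - 14 = 196 - 20 ≡ 6; y = λ·(6 - 6) - 12 ≡ 5. → (6, 5)

(6, 5)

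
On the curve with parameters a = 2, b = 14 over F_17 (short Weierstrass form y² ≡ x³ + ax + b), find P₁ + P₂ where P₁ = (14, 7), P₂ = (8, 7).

(12, 10)

(14, 7) + (8, 7). λ = (7 - 7)/(8 - 14) ≡ 0/11 mod 17. 11⁻¹ ≡ 14 (mod 17), so λ ≡ 0.
  x = λ² - 14 - 8 = 0 - 22 ≡ 12; y = λ·(14 - 12) - 7 ≡ 10. → (12, 10)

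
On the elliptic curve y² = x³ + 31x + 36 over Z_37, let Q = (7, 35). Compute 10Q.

Double-and-add on 10 = (1010)₂. Start with Q = (7, 35) for the leading 1-bit.
double: tangent at (7, 35): λ = (3·7² + 31)/(2·35) ≡ 30/33. 33⁻¹ ≡ 9 (mod 37), so λ ≡ 30·9 ≡ 11.
  x = λ² - 7 - 7 = 121 - 14 ≡ 33; y = λ·(7 - 33) - 35 ≡ 12. → (33, 12)
double: tangent at (33, 12): λ = (3·33² + 31)/(2·12) ≡ 5/24. 24⁻¹ ≡ 17 (mod 37), so λ ≡ 5·17 ≡ 11.
  x = λ² - 33 - 33 = 121 - 66 ≡ 18; y = λ·(33 - 18) - 12 ≡ 5. → (18, 5)
add Q: (18, 5) + (7, 35). λ = (35 - 5)/(7 - 18) ≡ 30/26 mod 37. 26⁻¹ ≡ 10 (mod 37) since 26·10 = 260 ≡ 1, so λ ≡ 4.
  x = λ² - 18 - 7 = 16 - 25 ≡ 28; y = λ·(18 - 28) - 5 ≡ 29. → (28, 29)
double: tangent at (28, 29): λ = (3·28² + 31)/(2·29) ≡ 15/21. 21⁻¹ ≡ 30 (mod 37), so λ ≡ 15·30 ≡ 6.
  x = λ² - 28 - 28 = 36 - 56 ≡ 17; y = λ·(28 - 17) - 29 ≡ 0. → (17, 0)

(17, 0)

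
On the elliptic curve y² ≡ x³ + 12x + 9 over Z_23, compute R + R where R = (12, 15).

(0, 20)

tangent at (12, 15): λ = (3·12² + 12)/(2·15) ≡ 7/7. 7⁻¹ ≡ 10 (mod 23) since 7·10 = 70 ≡ 1, so λ ≡ 7·10 ≡ 1.
  x = λ² - 12 - 12 = 1 - 24 ≡ 0; y = λ·(12 - 0) - 15 ≡ 20. → (0, 20)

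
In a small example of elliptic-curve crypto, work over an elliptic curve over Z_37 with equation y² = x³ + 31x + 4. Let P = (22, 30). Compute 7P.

(22, 7)

Double-and-add on 7 = (111)₂. Start with P = (22, 30) for the leading 1-bit.
double: tangent at (22, 30): λ = (3·22² + 31)/(2·30) ≡ 3/23. 23⁻¹ ≡ 29 (mod 37) since 23·29 = 667 ≡ 1, so λ ≡ 3·29 ≡ 13.
  x = λ² - 22 - 22 = 169 - 44 ≡ 14; y = λ·(22 - 14) - 30 ≡ 0. → (14, 0)
add P: (14, 0) + (22, 30). λ = (30 - 0)/(22 - 14) ≡ 30/8 mod 37. 8⁻¹ ≡ 14 (mod 37), so λ ≡ 13.
  x = λ² - 14 - 22 = 169 - 36 ≡ 22; y = λ·(14 - 22) - 0 ≡ 7. → (22, 7)
double: tangent at (22, 7): λ = (3·22² + 31)/(2·7) ≡ 3/14. 14⁻¹ ≡ 8 (mod 37), so λ ≡ 3·8 ≡ 24.
  x = λ² - 22 - 22 = 576 - 44 ≡ 14; y = λ·(22 - 14) - 7 ≡ 0. → (14, 0)
add P: (14, 0) + (22, 30). λ = (30 - 0)/(22 - 14) ≡ 30/8 mod 37. 8⁻¹ ≡ 14 (mod 37), so λ ≡ 13.
  x = λ² - 14 - 22 = 169 - 36 ≡ 22; y = λ·(14 - 22) - 0 ≡ 7. → (22, 7)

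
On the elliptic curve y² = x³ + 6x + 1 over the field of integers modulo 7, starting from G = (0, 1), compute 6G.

Double-and-add on 6 = (110)₂. Start with G = (0, 1) for the leading 1-bit.
double: tangent at (0, 1): λ = (3·0² + 6)/(2·1) ≡ 6/2. 2⁻¹ ≡ 4 (mod 7), so λ ≡ 6·4 ≡ 3.
  x = λ² - 0 - 0 = 9 - 0 ≡ 2; y = λ·(0 - 2) - 1 ≡ 0. → (2, 0)
add G: (2, 0) + (0, 1). λ = (1 - 0)/(0 - 2) ≡ 1/5 mod 7. 5⁻¹ ≡ 3 (mod 7), so λ ≡ 3.
  x = λ² - 2 - 0 = 9 - 2 ≡ 0; y = λ·(2 - 0) - 0 ≡ 6. → (0, 6)
double: tangent at (0, 6): λ = (3·0² + 6)/(2·6) ≡ 6/5. 5⁻¹ ≡ 3 (mod 7) since 5·3 = 15 ≡ 1, so λ ≡ 6·3 ≡ 4.
  x = λ² - 0 - 0 = 16 - 0 ≡ 2; y = λ·(0 - 2) - 6 ≡ 0. → (2, 0)

(2, 0)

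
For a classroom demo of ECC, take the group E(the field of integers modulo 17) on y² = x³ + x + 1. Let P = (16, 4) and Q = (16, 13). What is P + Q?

O

The two points share x = 16 and their y-coordinates satisfy 4 + 13 ≡ 0 (mod 17), so they are inverses. Their sum is O.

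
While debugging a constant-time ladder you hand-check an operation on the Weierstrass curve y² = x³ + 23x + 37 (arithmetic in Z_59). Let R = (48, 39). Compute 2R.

tangent at (48, 39): λ = (3·48² + 23)/(2·39) ≡ 32/19. 19⁻¹ ≡ 28 (mod 59) since 19·28 = 532 ≡ 1, so λ ≡ 32·28 ≡ 11.
  x = λ² - 48 - 48 = 121 - 96 ≡ 25; y = λ·(48 - 25) - 39 ≡ 37. → (25, 37)

(25, 37)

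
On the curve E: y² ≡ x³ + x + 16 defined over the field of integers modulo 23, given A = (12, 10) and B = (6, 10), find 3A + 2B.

First 3A:
Repeated addition: build up to 3A.
2A: tangent at (12, 10): λ = (3·12² + 1)/(2·10) ≡ 19/20. 20⁻¹ ≡ 15 (mod 23), so λ ≡ 19·15 ≡ 9.
  x = λ² - 12 - 12 = 81 - 24 ≡ 11; y = λ·(12 - 11) - 10 ≡ 22. → (11, 22)
3A: (11, 22) + (12, 10). λ = (10 - 22)/(12 - 11) ≡ 11/1 mod 23. 1⁻¹ ≡ 1 (mod 23), so λ ≡ 11.
  x = λ² - 11 - 12 = 121 - 23 ≡ 6; y = λ·(11 - 6) - 22 ≡ 10. → (6, 10)
3A = (6, 10).
Next 2B:
Repeated addition: build up to 2B.
2B: tangent at (6, 10): λ = (3·6² + 1)/(2·10) ≡ 17/20. 20⁻¹ ≡ 15 (mod 23), so λ ≡ 17·15 ≡ 2.
  x = λ² - 6 - 6 = 4 - 12 ≡ 15; y = λ·(6 - 15) - 10 ≡ 18. → (15, 18)
2B = (15, 18).
Finally 3A + 2B:
(6, 10) + (15, 18). λ = (18 - 10)/(15 - 6) ≡ 8/9 mod 23. 9⁻¹ ≡ 18 (mod 23), so λ ≡ 6.
  x = λ² - 6 - 15 = 36 - 21 ≡ 15; y = λ·(6 - 15) - 10 ≡ 5. → (15, 5)

(15, 5)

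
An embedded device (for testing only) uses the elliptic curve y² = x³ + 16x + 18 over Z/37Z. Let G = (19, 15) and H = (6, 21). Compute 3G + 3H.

First 3G:
Repeated addition: build up to 3G.
2G: tangent at (19, 15): λ = (3·19² + 16)/(2·15) ≡ 26/30. 30⁻¹ ≡ 21 (mod 37), so λ ≡ 26·21 ≡ 28.
  x = λ² - 19 - 19 = 784 - 38 ≡ 6; y = λ·(19 - 6) - 15 ≡ 16. → (6, 16)
3G: (6, 16) + (19, 15). λ = (15 - 16)/(19 - 6) ≡ 36/13 mod 37. 13⁻¹ ≡ 20 (mod 37) since 13·20 = 260 ≡ 1, so λ ≡ 17.
  x = λ² - 6 - 19 = 289 - 25 ≡ 5; y = λ·(6 - 5) - 16 ≡ 1. → (5, 1)
3G = (5, 1).
Next 3H:
Repeated addition: build up to 3H.
2H: tangent at (6, 21): λ = (3·6² + 16)/(2·21) ≡ 13/5. 5⁻¹ ≡ 15 (mod 37), so λ ≡ 13·15 ≡ 10.
  x = λ² - 6 - 6 = 100 - 12 ≡ 14; y = λ·(6 - 14) - 21 ≡ 10. → (14, 10)
3H: (14, 10) + (6, 21). λ = (21 - 10)/(6 - 14) ≡ 11/29 mod 37. 29⁻¹ ≡ 23 (mod 37) since 29·23 = 667 ≡ 1, so λ ≡ 31.
  x = λ² - 14 - 6 = 961 - 20 ≡ 16; y = λ·(14 - 16) - 10 ≡ 2. → (16, 2)
3H = (16, 2).
Finally 3G + 3H:
(5, 1) + (16, 2). λ = (2 - 1)/(16 - 5) ≡ 1/11 mod 37. 11⁻¹ ≡ 27 (mod 37), so λ ≡ 27.
  x = λ² - 5 - 16 = 729 - 21 ≡ 5; y = λ·(5 - 5) - 1 ≡ 36. → (5, 36)

(5, 36)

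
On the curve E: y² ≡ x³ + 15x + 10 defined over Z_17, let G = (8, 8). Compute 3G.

(7, 4)

Repeated addition: build up to 3G.
2G: tangent at (8, 8): λ = (3·8² + 15)/(2·8) ≡ 3/16. 16⁻¹ ≡ 16 (mod 17), so λ ≡ 3·16 ≡ 14.
  x = λ² - 8 - 8 = 196 - 16 ≡ 10; y = λ·(8 - 10) - 8 ≡ 15. → (10, 15)
3G: (10, 15) + (8, 8). λ = (8 - 15)/(8 - 10) ≡ 10/15 mod 17. 15⁻¹ ≡ 8 (mod 17) since 15·8 = 120 ≡ 1, so λ ≡ 12.
  x = λ² - 10 - 8 = 144 - 18 ≡ 7; y = λ·(10 - 7) - 15 ≡ 4. → (7, 4)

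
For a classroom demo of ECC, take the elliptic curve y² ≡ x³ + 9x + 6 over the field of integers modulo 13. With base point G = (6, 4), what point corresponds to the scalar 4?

Double-and-add on 4 = (100)₂. Start with G = (6, 4) for the leading 1-bit.
double: tangent at (6, 4): λ = (3·6² + 9)/(2·4) ≡ 0/8. 8⁻¹ ≡ 5 (mod 13), so λ ≡ 0·5 ≡ 0.
  x = λ² - 6 - 6 = 0 - 12 ≡ 1; y = λ·(6 - 1) - 4 ≡ 9. → (1, 9)
double: tangent at (1, 9): λ = (3·1² + 9)/(2·9) ≡ 12/5. 5⁻¹ ≡ 8 (mod 13) since 5·8 = 40 ≡ 1, so λ ≡ 12·8 ≡ 5.
  x = λ² - 1 - 1 = 25 - 2 ≡ 10; y = λ·(1 - 10) - 9 ≡ 11. → (10, 11)

(10, 11)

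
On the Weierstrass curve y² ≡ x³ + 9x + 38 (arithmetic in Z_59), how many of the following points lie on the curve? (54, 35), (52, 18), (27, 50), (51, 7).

(54, 35): 35² ≡ 45, rhs ≡ 45 → on.
(52, 18): 18² ≡ 29, rhs ≡ 45 → off.
(27, 50): 50² ≡ 22, rhs ≡ 22 → on.
(51, 7): 7² ≡ 49, rhs ≡ 44 → off.

2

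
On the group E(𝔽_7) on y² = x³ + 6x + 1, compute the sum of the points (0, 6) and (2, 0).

(0, 1)

(0, 6) + (2, 0). λ = (0 - 6)/(2 - 0) ≡ 1/2 mod 7. 2⁻¹ ≡ 4 (mod 7), so λ ≡ 4.
  x = λ² - 0 - 2 = 16 - 2 ≡ 0; y = λ·(0 - 0) - 6 ≡ 1. → (0, 1)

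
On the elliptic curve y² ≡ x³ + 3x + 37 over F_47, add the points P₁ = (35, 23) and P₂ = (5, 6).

(8, 44)

(35, 23) + (5, 6). λ = (6 - 23)/(5 - 35) ≡ 30/17 mod 47. 17⁻¹ ≡ 36 (mod 47) since 17·36 = 612 ≡ 1, so λ ≡ 46.
  x = λ² - 35 - 5 = 2116 - 40 ≡ 8; y = λ·(35 - 8) - 23 ≡ 44. → (8, 44)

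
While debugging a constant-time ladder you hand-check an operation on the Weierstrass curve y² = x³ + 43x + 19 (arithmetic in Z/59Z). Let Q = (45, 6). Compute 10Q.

(45, 6)

Double-and-add on 10 = (1010)₂. Start with Q = (45, 6) for the leading 1-bit.
double: tangent at (45, 6): λ = (3·45² + 43)/(2·6) ≡ 41/12. 12⁻¹ ≡ 5 (mod 59), so λ ≡ 41·5 ≡ 28.
  x = λ² - 45 - 45 = 784 - 90 ≡ 45; y = λ·(45 - 45) - 6 ≡ 53. → (45, 53)
double: tangent at (45, 53): λ = (3·45² + 43)/(2·53) ≡ 41/47. 47⁻¹ ≡ 54 (mod 59), so λ ≡ 41·54 ≡ 31.
  x = λ² - 45 - 45 = 961 - 90 ≡ 45; y = λ·(45 - 45) - 53 ≡ 6. → (45, 6)
add Q: tangent at (45, 6): λ = (3·45² + 43)/(2·6) ≡ 41/12. 12⁻¹ ≡ 5 (mod 59), so λ ≡ 41·5 ≡ 28.
  x = λ² - 45 - 45 = 784 - 90 ≡ 45; y = λ·(45 - 45) - 6 ≡ 53. → (45, 53)
double: tangent at (45, 53): λ = (3·45² + 43)/(2·53) ≡ 41/47. 47⁻¹ ≡ 54 (mod 59) since 47·54 = 2538 ≡ 1, so λ ≡ 41·54 ≡ 31.
  x = λ² - 45 - 45 = 961 - 90 ≡ 45; y = λ·(45 - 45) - 53 ≡ 6. → (45, 6)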